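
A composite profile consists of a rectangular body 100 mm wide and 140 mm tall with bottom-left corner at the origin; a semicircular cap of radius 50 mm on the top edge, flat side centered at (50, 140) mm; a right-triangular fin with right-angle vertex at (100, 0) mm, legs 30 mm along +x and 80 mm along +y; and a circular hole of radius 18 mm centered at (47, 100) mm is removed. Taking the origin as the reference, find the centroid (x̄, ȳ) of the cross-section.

rectangular body: A = 100 × 140 = 14000.00, centroid at (50.00, 70.00).
semicircular top: A = ½π·50² = 3926.99, centroid at (50.00, 161.22).
triangular fin: A = ½·30·80 = 1200.00, centroid at (110.00, 26.67).
hole: A = −π·18² = -1017.88, centroid at (47.00, 100.00).
ΣA = 18109.11 mm²
ΣAx̄ = (14000.00)(50.00) + (3926.99)(50.00) + (1200.00)(110.00) + (-1017.88)(47.00) = 980509.37 mm³
ΣAȳ = (14000.00)(70.00) + (3926.99)(161.22) + (1200.00)(26.67) + (-1017.88)(100.00) = 1543324.45 mm³
x̄ = 980509.37 / 18109.11 = 54.14 mm
ȳ = 1543324.45 / 18109.11 = 85.22 mm

x̄ = 54.14 mm, ȳ = 85.22 mm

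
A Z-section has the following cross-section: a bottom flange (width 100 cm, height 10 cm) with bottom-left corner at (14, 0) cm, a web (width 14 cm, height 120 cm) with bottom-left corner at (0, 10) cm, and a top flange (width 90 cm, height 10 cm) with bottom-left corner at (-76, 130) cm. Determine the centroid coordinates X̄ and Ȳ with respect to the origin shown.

X̄ = 13.37 cm, Ȳ = 68.18 cm

bottom flange: A = 100 × 10 = 1000.00, centroid at (64.00, 5.00).
web: A = 14 × 120 = 1680.00, centroid at (7.00, 70.00).
top flange: A = 90 × 10 = 900.00, centroid at (-31.00, 135.00).
ΣA = 3580.00 cm²
ΣAX̄ = (1000.00)(64.00) + (1680.00)(7.00) + (900.00)(-31.00) = 47860.00 cm³
ΣAȲ = (1000.00)(5.00) + (1680.00)(70.00) + (900.00)(135.00) = 244100.00 cm³
X̄ = 47860.00 / 3580.00 = 13.37 cm
Ȳ = 244100.00 / 3580.00 = 68.18 cm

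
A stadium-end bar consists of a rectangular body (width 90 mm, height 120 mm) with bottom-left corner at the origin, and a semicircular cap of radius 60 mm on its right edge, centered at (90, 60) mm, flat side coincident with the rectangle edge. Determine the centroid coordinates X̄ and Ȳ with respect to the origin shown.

X̄ = 69.22 mm, Ȳ = 60.00 mm

rectangular body: A = 90 × 120 = 10800.00, centroid at (45.00, 60.00).
semicircular end: A = ½π·60² = 5654.87, centroid at (115.46, 60.00).
ΣA = 16454.87 mm²
ΣAX̄ = (10800.00)(45.00) + (5654.87)(115.46) = 1138938.01 mm³
ΣAȲ = (10800.00)(60.00) + (5654.87)(60.00) = 987292.01 mm³
X̄ = 1138938.01 / 16454.87 = 69.22 mm
Ȳ = 987292.01 / 16454.87 = 60.00 mm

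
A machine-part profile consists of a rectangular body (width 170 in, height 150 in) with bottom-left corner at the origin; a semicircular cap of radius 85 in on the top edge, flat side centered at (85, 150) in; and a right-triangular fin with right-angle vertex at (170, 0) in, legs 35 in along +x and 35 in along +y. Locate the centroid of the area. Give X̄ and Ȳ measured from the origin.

Part | A | x̄ᵢ | ȳᵢ | A·x̄ᵢ | A·ȳᵢ
rectangular body | 25500.00 | 85.00 | 75.00 | 2167500.00 | 1912500.00
semicircular top | 11349.00 | 85.00 | 186.08 | 964665.29 | 2111767.19
triangular fin | 612.50 | 181.67 | 11.67 | 111270.83 | 7145.83
Σ | 37461.50 |  |  | 3243436.13 | 4031413.02
X̄ = 3243436.13 / 37461.50 = 86.58 in
Ȳ = 4031413.02 / 37461.50 = 107.61 in

X̄ = 86.58 in, Ȳ = 107.61 in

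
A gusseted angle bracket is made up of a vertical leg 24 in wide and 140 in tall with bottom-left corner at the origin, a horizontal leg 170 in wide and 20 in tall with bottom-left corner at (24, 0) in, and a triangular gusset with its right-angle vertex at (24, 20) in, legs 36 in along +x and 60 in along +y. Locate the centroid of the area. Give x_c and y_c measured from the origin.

x_c = 57.37 in, y_c = 39.85 in

vertical leg: A = 24 × 140 = 3360.00, centroid at (12.00, 70.00).
horizontal leg: A = 170 × 20 = 3400.00, centroid at (109.00, 10.00).
gusset: A = ½·36·60 = 1080.00, centroid at (36.00, 40.00).
ΣA = 7840.00 in²
ΣAx_c = (3360.00)(12.00) + (3400.00)(109.00) + (1080.00)(36.00) = 449800.00 in³
ΣAy_c = (3360.00)(70.00) + (3400.00)(10.00) + (1080.00)(40.00) = 312400.00 in³
x_c = 449800.00 / 7840.00 = 57.37 in
y_c = 312400.00 / 7840.00 = 39.85 in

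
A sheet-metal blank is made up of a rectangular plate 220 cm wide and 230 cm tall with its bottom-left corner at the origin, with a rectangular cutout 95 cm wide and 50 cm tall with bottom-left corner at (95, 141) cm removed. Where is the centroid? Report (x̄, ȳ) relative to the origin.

Part | A | x̄ᵢ | ȳᵢ | A·x̄ᵢ | A·ȳᵢ
plate | 50600.00 | 110.00 | 115.00 | 5566000.00 | 5819000.00
hole | -4750.00 | 142.50 | 166.00 | -676875.00 | -788500.00
Σ | 45850.00 |  |  | 4889125.00 | 5030500.00
x̄ = 4889125.00 / 45850.00 = 106.63 cm
ȳ = 5030500.00 / 45850.00 = 109.72 cm

x̄ = 106.63 cm, ȳ = 109.72 cm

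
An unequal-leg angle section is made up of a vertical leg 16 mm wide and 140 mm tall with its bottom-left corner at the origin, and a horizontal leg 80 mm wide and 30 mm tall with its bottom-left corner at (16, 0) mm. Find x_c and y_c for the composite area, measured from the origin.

vertical leg: A = 16 × 140 = 2240.00, centroid at (8.00, 70.00).
horizontal leg: A = 80 × 30 = 2400.00, centroid at (56.00, 15.00).
ΣA = 4640.00 mm², ΣAx_c = 152320.00 mm³, ΣAy_c = 192800.00 mm³.
x_c = 152320.00/4640.00 = 32.83 mm; y_c = 192800.00/4640.00 = 41.55 mm.

x_c = 32.83 mm, y_c = 41.55 mm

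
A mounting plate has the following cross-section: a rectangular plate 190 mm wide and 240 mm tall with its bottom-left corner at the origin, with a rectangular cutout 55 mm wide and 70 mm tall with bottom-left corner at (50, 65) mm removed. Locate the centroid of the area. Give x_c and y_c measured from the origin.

plate: A = 190 × 240 = 45600.00, centroid at (95.00, 120.00).
hole: A = −(55 × 70) = -3850.00, centroid at (77.50, 100.00).
ΣA = 41750.00 mm², ΣAx_c = 4033625.00 mm³, ΣAy_c = 5087000.00 mm³.
x_c = 4033625.00/41750.00 = 96.61 mm; y_c = 5087000.00/41750.00 = 121.84 mm.

x_c = 96.61 mm, y_c = 121.84 mm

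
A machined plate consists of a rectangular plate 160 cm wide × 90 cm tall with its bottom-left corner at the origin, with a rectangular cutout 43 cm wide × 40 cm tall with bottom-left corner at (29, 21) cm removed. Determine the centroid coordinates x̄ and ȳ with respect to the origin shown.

x̄ = 84.00 cm, ȳ = 45.54 cm

plate: A = 160 × 90 = 14400.00, centroid at (80.00, 45.00).
hole: A = −(43 × 40) = -1720.00, centroid at (50.50, 41.00).
ΣA = 12680.00 cm²
ΣAx̄ = (14400.00)(80.00) + (-1720.00)(50.50) = 1065140.00 cm³
ΣAȳ = (14400.00)(45.00) + (-1720.00)(41.00) = 577480.00 cm³
x̄ = 1065140.00 / 12680.00 = 84.00 cm
ȳ = 577480.00 / 12680.00 = 45.54 cm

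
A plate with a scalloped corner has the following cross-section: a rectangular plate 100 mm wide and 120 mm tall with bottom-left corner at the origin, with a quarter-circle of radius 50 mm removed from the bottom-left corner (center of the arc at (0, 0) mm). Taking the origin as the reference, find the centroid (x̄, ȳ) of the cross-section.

plate: A = 100 × 120 = 12000.00, centroid at (50.00, 60.00).
removed quarter-circle: A = −¼π·50² = -1963.50, centroid at (21.22, 21.22).
ΣA = 10036.50 mm²
ΣAx̄ = (12000.00)(50.00) + (-1963.50)(21.22) = 558333.33 mm³
ΣAȳ = (12000.00)(60.00) + (-1963.50)(21.22) = 678333.33 mm³
x̄ = 558333.33 / 10036.50 = 55.63 mm
ȳ = 678333.33 / 10036.50 = 67.59 mm

x̄ = 55.63 mm, ȳ = 67.59 mm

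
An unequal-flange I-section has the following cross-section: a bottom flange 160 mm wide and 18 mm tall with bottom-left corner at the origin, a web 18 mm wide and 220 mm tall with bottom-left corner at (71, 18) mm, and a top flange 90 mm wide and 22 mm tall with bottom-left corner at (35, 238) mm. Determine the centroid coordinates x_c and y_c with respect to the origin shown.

x_c = 80.00 mm, y_c = 116.31 mm

bottom flange: A = 160 × 18 = 2880.00, centroid at (80.00, 9.00).
web: A = 18 × 220 = 3960.00, centroid at (80.00, 128.00).
top flange: A = 90 × 22 = 1980.00, centroid at (80.00, 249.00).
ΣA = 8820.00 mm²
ΣAx_c = (2880.00)(80.00) + (3960.00)(80.00) + (1980.00)(80.00) = 705600.00 mm³
ΣAy_c = (2880.00)(9.00) + (3960.00)(128.00) + (1980.00)(249.00) = 1025820.00 mm³
x_c = 705600.00 / 8820.00 = 80.00 mm
y_c = 1025820.00 / 8820.00 = 116.31 mm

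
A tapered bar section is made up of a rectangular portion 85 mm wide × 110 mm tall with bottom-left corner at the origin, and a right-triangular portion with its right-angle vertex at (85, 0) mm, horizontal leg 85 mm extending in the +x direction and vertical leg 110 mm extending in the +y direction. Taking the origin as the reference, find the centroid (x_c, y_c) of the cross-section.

x_c = 66.11 mm, y_c = 48.89 mm

Part | A | x̄ᵢ | ȳᵢ | A·x̄ᵢ | A·ȳᵢ
rectangular portion | 9350.00 | 42.50 | 55.00 | 397375.00 | 514250.00
triangular portion | 4675.00 | 113.33 | 36.67 | 529833.33 | 171416.67
Σ | 14025.00 |  |  | 927208.33 | 685666.67
x_c = 927208.33 / 14025.00 = 66.11 mm
y_c = 685666.67 / 14025.00 = 48.89 mm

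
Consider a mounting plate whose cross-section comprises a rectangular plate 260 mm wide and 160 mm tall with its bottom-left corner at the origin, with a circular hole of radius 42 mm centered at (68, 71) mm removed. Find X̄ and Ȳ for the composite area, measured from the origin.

plate: A = 260 × 160 = 41600.00, centroid at (130.00, 80.00).
hole: A = −π·42² = -5541.77, centroid at (68.00, 71.00).
ΣA = 36058.23 mm²
ΣAX̄ = (41600.00)(130.00) + (-5541.77)(68.00) = 5031159.68 mm³
ΣAȲ = (41600.00)(80.00) + (-5541.77)(71.00) = 2934534.37 mm³
X̄ = 5031159.68 / 36058.23 = 139.53 mm
Ȳ = 2934534.37 / 36058.23 = 81.38 mm

X̄ = 139.53 mm, Ȳ = 81.38 mm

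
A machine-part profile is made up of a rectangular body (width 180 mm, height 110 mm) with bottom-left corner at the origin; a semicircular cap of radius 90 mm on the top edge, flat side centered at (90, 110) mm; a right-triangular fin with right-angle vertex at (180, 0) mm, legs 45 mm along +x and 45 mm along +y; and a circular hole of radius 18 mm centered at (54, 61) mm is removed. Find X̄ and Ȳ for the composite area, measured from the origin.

Part | A | x̄ᵢ | ȳᵢ | A·x̄ᵢ | A·ȳᵢ
rectangular body | 19800.00 | 90.00 | 55.00 | 1782000.00 | 1089000.00
semicircular top | 12723.45 | 90.00 | 148.20 | 1145110.52 | 1885579.53
triangular fin | 1012.50 | 195.00 | 15.00 | 197437.50 | 15187.50
hole | -1017.88 | 54.00 | 61.00 | -54965.31 | -62090.44
Σ | 32518.07 |  |  | 3069582.72 | 2927676.59
X̄ = 3069582.72 / 32518.07 = 94.40 mm
Ȳ = 2927676.59 / 32518.07 = 90.03 mm

X̄ = 94.40 mm, Ȳ = 90.03 mm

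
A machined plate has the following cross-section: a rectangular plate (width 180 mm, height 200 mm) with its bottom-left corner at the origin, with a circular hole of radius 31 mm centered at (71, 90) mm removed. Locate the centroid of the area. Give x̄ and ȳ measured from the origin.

Part | A | x̄ᵢ | ȳᵢ | A·x̄ᵢ | A·ȳᵢ
plate | 36000.00 | 90.00 | 100.00 | 3240000.00 | 3600000.00
hole | -3019.07 | 71.00 | 90.00 | -214354.01 | -271716.35
Σ | 32980.93 |  |  | 3025645.99 | 3328283.65
x̄ = 3025645.99 / 32980.93 = 91.74 mm
ȳ = 3328283.65 / 32980.93 = 100.92 mm

x̄ = 91.74 mm, ȳ = 100.92 mm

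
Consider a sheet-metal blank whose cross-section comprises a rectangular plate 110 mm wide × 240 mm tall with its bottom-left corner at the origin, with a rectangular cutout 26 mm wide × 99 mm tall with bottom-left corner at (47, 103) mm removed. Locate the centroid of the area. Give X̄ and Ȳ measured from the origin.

X̄ = 54.46 mm, Ȳ = 116.49 mm

Part | A | x̄ᵢ | ȳᵢ | A·x̄ᵢ | A·ȳᵢ
plate | 26400.00 | 55.00 | 120.00 | 1452000.00 | 3168000.00
hole | -2574.00 | 60.00 | 152.50 | -154440.00 | -392535.00
Σ | 23826.00 |  |  | 1297560.00 | 2775465.00
X̄ = 1297560.00 / 23826.00 = 54.46 mm
Ȳ = 2775465.00 / 23826.00 = 116.49 mm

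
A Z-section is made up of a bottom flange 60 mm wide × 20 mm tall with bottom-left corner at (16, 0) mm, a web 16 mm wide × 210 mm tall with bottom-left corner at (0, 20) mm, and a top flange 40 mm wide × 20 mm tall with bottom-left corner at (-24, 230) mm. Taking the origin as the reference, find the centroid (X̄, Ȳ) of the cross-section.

X̄ = 14.72 mm, Ȳ = 116.42 mm

bottom flange: A = 60 × 20 = 1200.00, centroid at (46.00, 10.00).
web: A = 16 × 210 = 3360.00, centroid at (8.00, 125.00).
top flange: A = 40 × 20 = 800.00, centroid at (-4.00, 240.00).
ΣA = 5360.00 mm²
ΣAX̄ = (1200.00)(46.00) + (3360.00)(8.00) + (800.00)(-4.00) = 78880.00 mm³
ΣAȲ = (1200.00)(10.00) + (3360.00)(125.00) + (800.00)(240.00) = 624000.00 mm³
X̄ = 78880.00 / 5360.00 = 14.72 mm
Ȳ = 624000.00 / 5360.00 = 116.42 mm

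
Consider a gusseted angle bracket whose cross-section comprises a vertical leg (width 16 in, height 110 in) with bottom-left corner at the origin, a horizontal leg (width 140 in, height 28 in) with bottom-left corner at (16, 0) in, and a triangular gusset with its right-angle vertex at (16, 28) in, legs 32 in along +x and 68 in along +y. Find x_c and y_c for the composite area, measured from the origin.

Part | A | x̄ᵢ | ȳᵢ | A·x̄ᵢ | A·ȳᵢ
vertical leg | 1760.00 | 8.00 | 55.00 | 14080.00 | 96800.00
horizontal leg | 3920.00 | 86.00 | 14.00 | 337120.00 | 54880.00
gusset | 1088.00 | 26.67 | 50.67 | 29013.33 | 55125.33
Σ | 6768.00 |  |  | 380213.33 | 206805.33
x_c = 380213.33 / 6768.00 = 56.18 in
y_c = 206805.33 / 6768.00 = 30.56 in

x_c = 56.18 in, y_c = 30.56 in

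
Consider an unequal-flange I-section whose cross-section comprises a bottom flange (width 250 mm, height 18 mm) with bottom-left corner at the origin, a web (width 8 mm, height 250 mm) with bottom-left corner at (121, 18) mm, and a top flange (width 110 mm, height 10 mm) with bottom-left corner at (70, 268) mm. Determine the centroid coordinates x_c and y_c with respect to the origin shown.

x_c = 125.00 mm, y_c = 82.47 mm

bottom flange: A = 250 × 18 = 4500.00, centroid at (125.00, 9.00).
web: A = 8 × 250 = 2000.00, centroid at (125.00, 143.00).
top flange: A = 110 × 10 = 1100.00, centroid at (125.00, 273.00).
ΣA = 7600.00 mm², ΣAx_c = 950000.00 mm³, ΣAy_c = 626800.00 mm³.
x_c = 950000.00/7600.00 = 125.00 mm; y_c = 626800.00/7600.00 = 82.47 mm.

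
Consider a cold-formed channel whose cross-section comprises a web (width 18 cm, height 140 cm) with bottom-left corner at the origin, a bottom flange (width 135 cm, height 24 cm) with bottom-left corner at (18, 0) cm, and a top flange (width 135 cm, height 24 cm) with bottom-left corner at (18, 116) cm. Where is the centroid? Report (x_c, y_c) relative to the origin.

web: A = 18 × 140 = 2520.00, centroid at (9.00, 70.00).
bottom flange: A = 135 × 24 = 3240.00, centroid at (85.50, 12.00).
top flange: A = 135 × 24 = 3240.00, centroid at (85.50, 128.00).
ΣA = 9000.00 cm², ΣAx_c = 576720.00 cm³, ΣAy_c = 630000.00 cm³.
x_c = 576720.00/9000.00 = 64.08 cm; y_c = 630000.00/9000.00 = 70.00 cm.

x_c = 64.08 cm, y_c = 70.00 cm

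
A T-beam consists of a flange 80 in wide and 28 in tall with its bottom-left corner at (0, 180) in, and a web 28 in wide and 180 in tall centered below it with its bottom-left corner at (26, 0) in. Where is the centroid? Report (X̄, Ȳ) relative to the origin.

X̄ = 40.00 in, Ȳ = 122.00 in

Part | A | x̄ᵢ | ȳᵢ | A·x̄ᵢ | A·ȳᵢ
web | 5040.00 | 40.00 | 90.00 | 201600.00 | 453600.00
flange | 2240.00 | 40.00 | 194.00 | 89600.00 | 434560.00
Σ | 7280.00 |  |  | 291200.00 | 888160.00
X̄ = 291200.00 / 7280.00 = 40.00 in
Ȳ = 888160.00 / 7280.00 = 122.00 in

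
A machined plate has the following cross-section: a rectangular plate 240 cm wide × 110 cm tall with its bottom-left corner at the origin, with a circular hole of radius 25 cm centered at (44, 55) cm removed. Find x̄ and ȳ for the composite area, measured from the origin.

x̄ = 126.11 cm, ȳ = 55.00 cm

plate: A = 240 × 110 = 26400.00, centroid at (120.00, 55.00).
hole: A = −π·25² = -1963.50, centroid at (44.00, 55.00).
ΣA = 24436.50 cm², ΣAx̄ = 3081606.20 cm³, ΣAȳ = 1344007.75 cm³.
x̄ = 3081606.20/24436.50 = 126.11 cm; ȳ = 1344007.75/24436.50 = 55.00 cm.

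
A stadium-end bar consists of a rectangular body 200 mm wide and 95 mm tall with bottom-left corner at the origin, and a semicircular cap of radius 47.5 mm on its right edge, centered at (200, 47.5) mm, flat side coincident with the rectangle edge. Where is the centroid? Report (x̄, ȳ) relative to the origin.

rectangular body: A = 200 × 95 = 19000.00, centroid at (100.00, 47.50).
semicircular end: A = ½π·47.5² = 3544.11, centroid at (220.16, 47.50).
ΣA = 22544.11 mm²
ΣAx̄ = (19000.00)(100.00) + (3544.11)(220.16) = 2680269.76 mm³
ΣAȳ = (19000.00)(47.50) + (3544.11)(47.50) = 1070845.19 mm³
x̄ = 2680269.76 / 22544.11 = 118.89 mm
ȳ = 1070845.19 / 22544.11 = 47.50 mm

x̄ = 118.89 mm, ȳ = 47.50 mm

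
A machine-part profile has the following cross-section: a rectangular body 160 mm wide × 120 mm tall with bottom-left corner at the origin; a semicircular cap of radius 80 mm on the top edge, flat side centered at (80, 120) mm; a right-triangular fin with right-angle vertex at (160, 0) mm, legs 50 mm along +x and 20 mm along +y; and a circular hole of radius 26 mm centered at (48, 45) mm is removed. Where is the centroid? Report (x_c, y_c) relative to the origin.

rectangular body: A = 160 × 120 = 19200.00, centroid at (80.00, 60.00).
semicircular top: A = ½π·80² = 10053.10, centroid at (80.00, 153.95).
triangular fin: A = ½·50·20 = 500.00, centroid at (176.67, 6.67).
hole: A = −π·26² = -2123.72, centroid at (48.00, 45.00).
ΣA = 27629.38 mm²
ΣAx_c = (19200.00)(80.00) + (10053.10)(80.00) + (500.00)(176.67) + (-2123.72)(48.00) = 2326642.65 mm³
ΣAy_c = (19200.00)(60.00) + (10053.10)(153.95) + (500.00)(6.67) + (-2123.72)(45.00) = 2607471.00 mm³
x_c = 2326642.65 / 27629.38 = 84.21 mm
y_c = 2607471.00 / 27629.38 = 94.37 mm

x_c = 84.21 mm, y_c = 94.37 mm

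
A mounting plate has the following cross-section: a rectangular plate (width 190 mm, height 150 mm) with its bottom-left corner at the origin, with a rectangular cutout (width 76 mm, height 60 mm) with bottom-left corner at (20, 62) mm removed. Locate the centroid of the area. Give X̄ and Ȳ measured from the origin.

X̄ = 102.05 mm, Ȳ = 71.76 mm

plate: A = 190 × 150 = 28500.00, centroid at (95.00, 75.00).
hole: A = −(76 × 60) = -4560.00, centroid at (58.00, 92.00).
ΣA = 23940.00 mm²
ΣAX̄ = (28500.00)(95.00) + (-4560.00)(58.00) = 2443020.00 mm³
ΣAȲ = (28500.00)(75.00) + (-4560.00)(92.00) = 1717980.00 mm³
X̄ = 2443020.00 / 23940.00 = 102.05 mm
Ȳ = 1717980.00 / 23940.00 = 71.76 mm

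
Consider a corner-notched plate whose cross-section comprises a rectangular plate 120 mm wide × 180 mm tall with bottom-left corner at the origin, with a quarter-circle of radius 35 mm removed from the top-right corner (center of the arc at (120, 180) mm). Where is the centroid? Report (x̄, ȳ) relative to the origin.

plate: A = 120 × 180 = 21600.00, centroid at (60.00, 90.00).
removed quarter-circle: A = −¼π·35² = -962.11, centroid at (105.15, 165.15).
ΣA = 20637.89 mm²
ΣAx̄ = (21600.00)(60.00) + (-962.11)(105.15) = 1194838.14 mm³
ΣAȳ = (21600.00)(90.00) + (-962.11)(165.15) = 1785111.37 mm³
x̄ = 1194838.14 / 20637.89 = 57.90 mm
ȳ = 1785111.37 / 20637.89 = 86.50 mm

x̄ = 57.90 mm, ȳ = 86.50 mm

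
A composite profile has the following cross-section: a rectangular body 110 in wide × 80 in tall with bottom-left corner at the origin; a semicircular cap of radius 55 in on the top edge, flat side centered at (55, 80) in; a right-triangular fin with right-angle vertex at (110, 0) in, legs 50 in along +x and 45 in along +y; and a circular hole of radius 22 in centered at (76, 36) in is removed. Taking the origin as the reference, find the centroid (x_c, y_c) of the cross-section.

x_c = 58.70 in, y_c = 61.20 in

rectangular body: A = 110 × 80 = 8800.00, centroid at (55.00, 40.00).
semicircular top: A = ½π·55² = 4751.66, centroid at (55.00, 103.34).
triangular fin: A = ½·50·45 = 1125.00, centroid at (126.67, 15.00).
hole: A = −π·22² = -1520.53, centroid at (76.00, 36.00).
ΣA = 13156.13 in², ΣAx_c = 772280.89 in³, ΣAy_c = 805185.27 in³.
x_c = 772280.89/13156.13 = 58.70 in; y_c = 805185.27/13156.13 = 61.20 in.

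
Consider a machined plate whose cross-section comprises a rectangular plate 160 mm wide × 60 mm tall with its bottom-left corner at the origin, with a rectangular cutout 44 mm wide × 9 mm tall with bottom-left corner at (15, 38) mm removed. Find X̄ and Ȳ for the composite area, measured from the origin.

X̄ = 81.85 mm, Ȳ = 29.46 mm

plate: A = 160 × 60 = 9600.00, centroid at (80.00, 30.00).
hole: A = −(44 × 9) = -396.00, centroid at (37.00, 42.50).
ΣA = 9204.00 mm², ΣAX̄ = 753348.00 mm³, ΣAȲ = 271170.00 mm³.
X̄ = 753348.00/9204.00 = 81.85 mm; Ȳ = 271170.00/9204.00 = 29.46 mm.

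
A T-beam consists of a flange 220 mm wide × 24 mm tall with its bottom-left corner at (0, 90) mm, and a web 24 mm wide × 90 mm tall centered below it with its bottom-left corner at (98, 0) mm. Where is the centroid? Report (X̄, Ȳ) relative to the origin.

web: A = 24 × 90 = 2160.00, centroid at (110.00, 45.00).
flange: A = 220 × 24 = 5280.00, centroid at (110.00, 102.00).
ΣA = 7440.00 mm², ΣAX̄ = 818400.00 mm³, ΣAȲ = 635760.00 mm³.
X̄ = 818400.00/7440.00 = 110.00 mm; Ȳ = 635760.00/7440.00 = 85.45 mm.

X̄ = 110.00 mm, Ȳ = 85.45 mm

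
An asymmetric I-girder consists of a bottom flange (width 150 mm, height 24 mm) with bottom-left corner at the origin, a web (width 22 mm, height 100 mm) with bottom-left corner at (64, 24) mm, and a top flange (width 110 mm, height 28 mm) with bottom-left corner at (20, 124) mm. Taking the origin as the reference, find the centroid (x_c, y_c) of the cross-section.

x_c = 75.00 mm, y_c = 71.06 mm

bottom flange: A = 150 × 24 = 3600.00, centroid at (75.00, 12.00).
web: A = 22 × 100 = 2200.00, centroid at (75.00, 74.00).
top flange: A = 110 × 28 = 3080.00, centroid at (75.00, 138.00).
ΣA = 8880.00 mm², ΣAx_c = 666000.00 mm³, ΣAy_c = 631040.00 mm³.
x_c = 666000.00/8880.00 = 75.00 mm; y_c = 631040.00/8880.00 = 71.06 mm.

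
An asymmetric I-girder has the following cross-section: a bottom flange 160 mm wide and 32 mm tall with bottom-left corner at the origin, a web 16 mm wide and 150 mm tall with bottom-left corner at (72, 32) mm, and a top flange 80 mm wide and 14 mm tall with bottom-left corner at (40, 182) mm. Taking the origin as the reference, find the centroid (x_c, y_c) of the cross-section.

x_c = 80.00 mm, y_c = 63.70 mm

bottom flange: A = 160 × 32 = 5120.00, centroid at (80.00, 16.00).
web: A = 16 × 150 = 2400.00, centroid at (80.00, 107.00).
top flange: A = 80 × 14 = 1120.00, centroid at (80.00, 189.00).
ΣA = 8640.00 mm²
ΣAx_c = (5120.00)(80.00) + (2400.00)(80.00) + (1120.00)(80.00) = 691200.00 mm³
ΣAy_c = (5120.00)(16.00) + (2400.00)(107.00) + (1120.00)(189.00) = 550400.00 mm³
x_c = 691200.00 / 8640.00 = 80.00 mm
y_c = 550400.00 / 8640.00 = 63.70 mm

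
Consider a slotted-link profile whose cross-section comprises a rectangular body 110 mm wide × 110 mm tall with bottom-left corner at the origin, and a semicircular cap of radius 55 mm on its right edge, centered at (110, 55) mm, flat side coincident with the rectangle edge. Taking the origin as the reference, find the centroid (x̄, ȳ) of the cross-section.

rectangular body: A = 110 × 110 = 12100.00, centroid at (55.00, 55.00).
semicircular end: A = ½π·55² = 4751.66, centroid at (133.34, 55.00).
ΣA = 16851.66 mm²
ΣAx̄ = (12100.00)(55.00) + (4751.66)(133.34) = 1299099.14 mm³
ΣAȳ = (12100.00)(55.00) + (4751.66)(55.00) = 926841.24 mm³
x̄ = 1299099.14 / 16851.66 = 77.09 mm
ȳ = 926841.24 / 16851.66 = 55.00 mm

x̄ = 77.09 mm, ȳ = 55.00 mm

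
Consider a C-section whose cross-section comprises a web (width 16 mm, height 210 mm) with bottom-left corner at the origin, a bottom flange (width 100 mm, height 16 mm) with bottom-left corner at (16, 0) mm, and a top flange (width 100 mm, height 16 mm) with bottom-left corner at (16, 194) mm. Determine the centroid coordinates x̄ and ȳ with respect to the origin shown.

x̄ = 36.29 mm, ȳ = 105.00 mm

Part | A | x̄ᵢ | ȳᵢ | A·x̄ᵢ | A·ȳᵢ
web | 3360.00 | 8.00 | 105.00 | 26880.00 | 352800.00
bottom flange | 1600.00 | 66.00 | 8.00 | 105600.00 | 12800.00
top flange | 1600.00 | 66.00 | 202.00 | 105600.00 | 323200.00
Σ | 6560.00 |  |  | 238080.00 | 688800.00
x̄ = 238080.00 / 6560.00 = 36.29 mm
ȳ = 688800.00 / 6560.00 = 105.00 mm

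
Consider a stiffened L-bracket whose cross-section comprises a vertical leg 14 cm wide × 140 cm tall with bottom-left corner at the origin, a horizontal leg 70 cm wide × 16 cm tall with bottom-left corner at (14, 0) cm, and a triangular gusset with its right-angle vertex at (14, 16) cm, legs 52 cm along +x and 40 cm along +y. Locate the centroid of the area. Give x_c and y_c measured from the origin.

x_c = 24.56 cm, y_c = 42.88 cm

vertical leg: A = 14 × 140 = 1960.00, centroid at (7.00, 70.00).
horizontal leg: A = 70 × 16 = 1120.00, centroid at (49.00, 8.00).
gusset: A = ½·52·40 = 1040.00, centroid at (31.33, 29.33).
ΣA = 4120.00 cm²
ΣAx_c = (1960.00)(7.00) + (1120.00)(49.00) + (1040.00)(31.33) = 101186.67 cm³
ΣAy_c = (1960.00)(70.00) + (1120.00)(8.00) + (1040.00)(29.33) = 176666.67 cm³
x_c = 101186.67 / 4120.00 = 24.56 cm
y_c = 176666.67 / 4120.00 = 42.88 cm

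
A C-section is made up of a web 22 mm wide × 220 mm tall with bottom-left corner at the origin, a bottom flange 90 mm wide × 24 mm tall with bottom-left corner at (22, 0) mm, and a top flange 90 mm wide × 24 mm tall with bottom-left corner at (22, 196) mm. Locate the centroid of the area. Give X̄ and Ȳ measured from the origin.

Part | A | x̄ᵢ | ȳᵢ | A·x̄ᵢ | A·ȳᵢ
web | 4840.00 | 11.00 | 110.00 | 53240.00 | 532400.00
bottom flange | 2160.00 | 67.00 | 12.00 | 144720.00 | 25920.00
top flange | 2160.00 | 67.00 | 208.00 | 144720.00 | 449280.00
Σ | 9160.00 |  |  | 342680.00 | 1007600.00
X̄ = 342680.00 / 9160.00 = 37.41 mm
Ȳ = 1007600.00 / 9160.00 = 110.00 mm

X̄ = 37.41 mm, Ȳ = 110.00 mm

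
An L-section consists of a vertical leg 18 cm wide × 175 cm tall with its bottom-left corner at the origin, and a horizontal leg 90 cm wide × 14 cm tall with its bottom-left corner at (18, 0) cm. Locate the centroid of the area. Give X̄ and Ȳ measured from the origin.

X̄ = 24.43 cm, Ȳ = 64.50 cm

vertical leg: A = 18 × 175 = 3150.00, centroid at (9.00, 87.50).
horizontal leg: A = 90 × 14 = 1260.00, centroid at (63.00, 7.00).
ΣA = 4410.00 cm²
ΣAX̄ = (3150.00)(9.00) + (1260.00)(63.00) = 107730.00 cm³
ΣAȲ = (3150.00)(87.50) + (1260.00)(7.00) = 284445.00 cm³
X̄ = 107730.00 / 4410.00 = 24.43 cm
Ȳ = 284445.00 / 4410.00 = 64.50 cm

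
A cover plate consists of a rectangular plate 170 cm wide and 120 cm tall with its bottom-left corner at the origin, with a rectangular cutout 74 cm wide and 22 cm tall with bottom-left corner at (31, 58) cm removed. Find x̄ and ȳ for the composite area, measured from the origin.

Part | A | x̄ᵢ | ȳᵢ | A·x̄ᵢ | A·ȳᵢ
plate | 20400.00 | 85.00 | 60.00 | 1734000.00 | 1224000.00
hole | -1628.00 | 68.00 | 69.00 | -110704.00 | -112332.00
Σ | 18772.00 |  |  | 1623296.00 | 1111668.00
x̄ = 1623296.00 / 18772.00 = 86.47 cm
ȳ = 1111668.00 / 18772.00 = 59.22 cm

x̄ = 86.47 cm, ȳ = 59.22 cm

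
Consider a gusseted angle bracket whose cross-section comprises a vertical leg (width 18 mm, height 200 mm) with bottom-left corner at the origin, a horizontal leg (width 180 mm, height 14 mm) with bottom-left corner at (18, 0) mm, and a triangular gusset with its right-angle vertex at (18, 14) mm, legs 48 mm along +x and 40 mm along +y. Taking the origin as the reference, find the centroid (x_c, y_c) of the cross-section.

x_c = 47.63 mm, y_c = 57.05 mm

vertical leg: A = 18 × 200 = 3600.00, centroid at (9.00, 100.00).
horizontal leg: A = 180 × 14 = 2520.00, centroid at (108.00, 7.00).
gusset: A = ½·48·40 = 960.00, centroid at (34.00, 27.33).
ΣA = 7080.00 mm², ΣAx_c = 337200.00 mm³, ΣAy_c = 403880.00 mm³.
x_c = 337200.00/7080.00 = 47.63 mm; y_c = 403880.00/7080.00 = 57.05 mm.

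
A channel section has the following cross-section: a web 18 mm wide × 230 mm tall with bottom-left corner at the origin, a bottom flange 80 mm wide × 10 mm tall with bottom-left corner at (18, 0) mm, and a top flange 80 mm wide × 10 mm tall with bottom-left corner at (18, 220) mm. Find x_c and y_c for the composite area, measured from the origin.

x_c = 22.66 mm, y_c = 115.00 mm

web: A = 18 × 230 = 4140.00, centroid at (9.00, 115.00).
bottom flange: A = 80 × 10 = 800.00, centroid at (58.00, 5.00).
top flange: A = 80 × 10 = 800.00, centroid at (58.00, 225.00).
ΣA = 5740.00 mm², ΣAx_c = 130060.00 mm³, ΣAy_c = 660100.00 mm³.
x_c = 130060.00/5740.00 = 22.66 mm; y_c = 660100.00/5740.00 = 115.00 mm.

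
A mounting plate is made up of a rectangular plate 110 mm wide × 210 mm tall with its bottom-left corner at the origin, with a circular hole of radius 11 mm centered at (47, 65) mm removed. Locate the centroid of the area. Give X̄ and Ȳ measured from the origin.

plate: A = 110 × 210 = 23100.00, centroid at (55.00, 105.00).
hole: A = −π·11² = -380.13, centroid at (47.00, 65.00).
ΣA = 22719.87 mm², ΣAX̄ = 1252633.76 mm³, ΣAȲ = 2400791.37 mm³.
X̄ = 1252633.76/22719.87 = 55.13 mm; Ȳ = 2400791.37/22719.87 = 105.67 mm.

X̄ = 55.13 mm, Ȳ = 105.67 mm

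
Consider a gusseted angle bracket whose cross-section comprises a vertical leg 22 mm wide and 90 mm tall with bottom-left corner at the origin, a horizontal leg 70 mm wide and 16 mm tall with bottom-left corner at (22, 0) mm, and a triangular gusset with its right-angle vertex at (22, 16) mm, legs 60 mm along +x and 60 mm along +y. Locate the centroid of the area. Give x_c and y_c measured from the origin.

x_c = 32.90 mm, y_c = 33.24 mm

vertical leg: A = 22 × 90 = 1980.00, centroid at (11.00, 45.00).
horizontal leg: A = 70 × 16 = 1120.00, centroid at (57.00, 8.00).
gusset: A = ½·60·60 = 1800.00, centroid at (42.00, 36.00).
ΣA = 4900.00 mm²
ΣAx_c = (1980.00)(11.00) + (1120.00)(57.00) + (1800.00)(42.00) = 161220.00 mm³
ΣAy_c = (1980.00)(45.00) + (1120.00)(8.00) + (1800.00)(36.00) = 162860.00 mm³
x_c = 161220.00 / 4900.00 = 32.90 mm
y_c = 162860.00 / 4900.00 = 33.24 mm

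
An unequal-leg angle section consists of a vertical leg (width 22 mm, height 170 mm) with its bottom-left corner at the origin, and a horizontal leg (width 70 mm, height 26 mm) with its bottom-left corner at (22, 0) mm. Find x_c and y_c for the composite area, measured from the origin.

x_c = 26.06 mm, y_c = 61.43 mm

vertical leg: A = 22 × 170 = 3740.00, centroid at (11.00, 85.00).
horizontal leg: A = 70 × 26 = 1820.00, centroid at (57.00, 13.00).
ΣA = 5560.00 mm²
ΣAx_c = (3740.00)(11.00) + (1820.00)(57.00) = 144880.00 mm³
ΣAy_c = (3740.00)(85.00) + (1820.00)(13.00) = 341560.00 mm³
x_c = 144880.00 / 5560.00 = 26.06 mm
y_c = 341560.00 / 5560.00 = 61.43 mm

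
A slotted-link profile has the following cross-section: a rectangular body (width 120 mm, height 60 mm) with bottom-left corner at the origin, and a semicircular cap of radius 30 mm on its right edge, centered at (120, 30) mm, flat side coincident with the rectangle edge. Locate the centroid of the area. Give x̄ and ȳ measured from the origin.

Part | A | x̄ᵢ | ȳᵢ | A·x̄ᵢ | A·ȳᵢ
rectangular body | 7200.00 | 60.00 | 30.00 | 432000.00 | 216000.00
semicircular end | 1413.72 | 132.73 | 30.00 | 187646.00 | 42411.50
Σ | 8613.72 |  |  | 619646.00 | 258411.50
x̄ = 619646.00 / 8613.72 = 71.94 mm
ȳ = 258411.50 / 8613.72 = 30.00 mm

x̄ = 71.94 mm, ȳ = 30.00 mm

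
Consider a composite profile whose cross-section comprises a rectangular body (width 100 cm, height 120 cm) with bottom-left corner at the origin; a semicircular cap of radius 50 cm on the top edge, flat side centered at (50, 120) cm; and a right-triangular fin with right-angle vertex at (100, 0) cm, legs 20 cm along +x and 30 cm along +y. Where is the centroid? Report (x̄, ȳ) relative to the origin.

Part | A | x̄ᵢ | ȳᵢ | A·x̄ᵢ | A·ȳᵢ
rectangular body | 12000.00 | 50.00 | 60.00 | 600000.00 | 720000.00
semicircular top | 3926.99 | 50.00 | 141.22 | 196349.54 | 554572.23
triangular fin | 300.00 | 106.67 | 10.00 | 32000.00 | 3000.00
Σ | 16226.99 |  |  | 828349.54 | 1277572.23
x̄ = 828349.54 / 16226.99 = 51.05 cm
ȳ = 1277572.23 / 16226.99 = 78.73 cm

x̄ = 51.05 cm, ȳ = 78.73 cm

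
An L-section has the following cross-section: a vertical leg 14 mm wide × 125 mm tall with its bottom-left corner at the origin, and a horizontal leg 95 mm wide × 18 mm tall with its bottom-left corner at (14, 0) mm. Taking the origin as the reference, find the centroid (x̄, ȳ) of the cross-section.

x̄ = 33.93 mm, ȳ = 36.06 mm

vertical leg: A = 14 × 125 = 1750.00, centroid at (7.00, 62.50).
horizontal leg: A = 95 × 18 = 1710.00, centroid at (61.50, 9.00).
ΣA = 3460.00 mm², ΣAx̄ = 117415.00 mm³, ΣAȳ = 124765.00 mm³.
x̄ = 117415.00/3460.00 = 33.93 mm; ȳ = 124765.00/3460.00 = 36.06 mm.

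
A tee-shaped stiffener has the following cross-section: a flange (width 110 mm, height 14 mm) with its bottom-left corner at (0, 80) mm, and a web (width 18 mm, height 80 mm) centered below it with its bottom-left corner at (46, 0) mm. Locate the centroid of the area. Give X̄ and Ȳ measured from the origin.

Part | A | x̄ᵢ | ȳᵢ | A·x̄ᵢ | A·ȳᵢ
web | 1440.00 | 55.00 | 40.00 | 79200.00 | 57600.00
flange | 1540.00 | 55.00 | 87.00 | 84700.00 | 133980.00
Σ | 2980.00 |  |  | 163900.00 | 191580.00
X̄ = 163900.00 / 2980.00 = 55.00 mm
Ȳ = 191580.00 / 2980.00 = 64.29 mm

X̄ = 55.00 mm, Ȳ = 64.29 mm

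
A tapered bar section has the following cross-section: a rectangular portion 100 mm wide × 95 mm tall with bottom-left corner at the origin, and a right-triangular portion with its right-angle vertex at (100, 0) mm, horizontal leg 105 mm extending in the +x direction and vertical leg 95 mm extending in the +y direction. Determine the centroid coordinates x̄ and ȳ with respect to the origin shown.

x̄ = 79.26 mm, ȳ = 42.05 mm

rectangular portion: A = 100 × 95 = 9500.00, centroid at (50.00, 47.50).
triangular portion: A = ½·105·95 = 4987.50, centroid at (135.00, 31.67).
ΣA = 14487.50 mm²
ΣAx̄ = (9500.00)(50.00) + (4987.50)(135.00) = 1148312.50 mm³
ΣAȳ = (9500.00)(47.50) + (4987.50)(31.67) = 609187.50 mm³
x̄ = 1148312.50 / 14487.50 = 79.26 mm
ȳ = 609187.50 / 14487.50 = 42.05 mm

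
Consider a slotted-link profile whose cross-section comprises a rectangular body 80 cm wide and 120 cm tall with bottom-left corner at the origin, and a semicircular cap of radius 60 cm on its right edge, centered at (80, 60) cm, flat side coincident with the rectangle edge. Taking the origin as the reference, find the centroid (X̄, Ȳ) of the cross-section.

rectangular body: A = 80 × 120 = 9600.00, centroid at (40.00, 60.00).
semicircular end: A = ½π·60² = 5654.87, centroid at (105.46, 60.00).
ΣA = 15254.87 cm², ΣAX̄ = 980389.34 cm³, ΣAȲ = 915292.01 cm³.
X̄ = 980389.34/15254.87 = 64.27 cm; Ȳ = 915292.01/15254.87 = 60.00 cm.

X̄ = 64.27 cm, Ȳ = 60.00 cm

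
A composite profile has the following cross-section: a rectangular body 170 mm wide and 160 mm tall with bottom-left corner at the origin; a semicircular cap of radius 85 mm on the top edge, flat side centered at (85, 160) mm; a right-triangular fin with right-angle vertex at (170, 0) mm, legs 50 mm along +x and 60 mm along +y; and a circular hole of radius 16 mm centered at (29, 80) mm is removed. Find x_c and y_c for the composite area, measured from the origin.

rectangular body: A = 170 × 160 = 27200.00, centroid at (85.00, 80.00).
semicircular top: A = ½π·85² = 11349.00, centroid at (85.00, 196.08).
triangular fin: A = ½·50·60 = 1500.00, centroid at (186.67, 20.00).
hole: A = −π·16² = -804.25, centroid at (29.00, 80.00).
ΣA = 39244.76 mm², ΣAx_c = 3533342.11 mm³, ΣAy_c = 4366917.40 mm³.
x_c = 3533342.11/39244.76 = 90.03 mm; y_c = 4366917.40/39244.76 = 111.27 mm.

x_c = 90.03 mm, y_c = 111.27 mm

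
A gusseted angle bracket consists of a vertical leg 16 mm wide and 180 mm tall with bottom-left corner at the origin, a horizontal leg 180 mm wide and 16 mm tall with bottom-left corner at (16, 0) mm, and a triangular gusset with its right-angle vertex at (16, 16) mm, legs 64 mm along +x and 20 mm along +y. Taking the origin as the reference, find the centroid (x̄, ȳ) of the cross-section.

vertical leg: A = 16 × 180 = 2880.00, centroid at (8.00, 90.00).
horizontal leg: A = 180 × 16 = 2880.00, centroid at (106.00, 8.00).
gusset: A = ½·64·20 = 640.00, centroid at (37.33, 22.67).
ΣA = 6400.00 mm², ΣAx̄ = 352213.33 mm³, ΣAȳ = 296746.67 mm³.
x̄ = 352213.33/6400.00 = 55.03 mm; ȳ = 296746.67/6400.00 = 46.37 mm.

x̄ = 55.03 mm, ȳ = 46.37 mm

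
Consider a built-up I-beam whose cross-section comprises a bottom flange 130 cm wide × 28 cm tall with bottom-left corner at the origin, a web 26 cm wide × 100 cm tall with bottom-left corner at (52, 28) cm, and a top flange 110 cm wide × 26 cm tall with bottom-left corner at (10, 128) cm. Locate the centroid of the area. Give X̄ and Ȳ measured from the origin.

bottom flange: A = 130 × 28 = 3640.00, centroid at (65.00, 14.00).
web: A = 26 × 100 = 2600.00, centroid at (65.00, 78.00).
top flange: A = 110 × 26 = 2860.00, centroid at (65.00, 141.00).
ΣA = 9100.00 cm², ΣAX̄ = 591500.00 cm³, ΣAȲ = 657020.00 cm³.
X̄ = 591500.00/9100.00 = 65.00 cm; Ȳ = 657020.00/9100.00 = 72.20 cm.

X̄ = 65.00 cm, Ȳ = 72.20 cm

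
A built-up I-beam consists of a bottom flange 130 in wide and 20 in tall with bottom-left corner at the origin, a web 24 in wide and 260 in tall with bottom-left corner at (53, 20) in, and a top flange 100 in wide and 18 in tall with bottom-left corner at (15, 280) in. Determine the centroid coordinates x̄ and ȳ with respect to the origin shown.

x̄ = 65.00 in, ȳ = 139.30 in

bottom flange: A = 130 × 20 = 2600.00, centroid at (65.00, 10.00).
web: A = 24 × 260 = 6240.00, centroid at (65.00, 150.00).
top flange: A = 100 × 18 = 1800.00, centroid at (65.00, 289.00).
ΣA = 10640.00 in², ΣAx̄ = 691600.00 in³, ΣAȳ = 1482200.00 in³.
x̄ = 691600.00/10640.00 = 65.00 in; ȳ = 1482200.00/10640.00 = 139.30 in.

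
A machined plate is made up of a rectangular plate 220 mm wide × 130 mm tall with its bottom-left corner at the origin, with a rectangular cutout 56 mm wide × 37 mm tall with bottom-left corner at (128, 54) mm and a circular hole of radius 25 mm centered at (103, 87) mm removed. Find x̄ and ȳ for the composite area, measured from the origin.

x̄ = 106.68 mm, ȳ = 62.61 mm

plate: A = 220 × 130 = 28600.00, centroid at (110.00, 65.00).
hole 1: A = −(56 × 37) = -2072.00, centroid at (156.00, 72.50).
hole 2: A = −π·25² = -1963.50, centroid at (103.00, 87.00).
ΣA = 24564.50 mm², ΣAx̄ = 2620527.97 mm³, ΣAȳ = 1537955.90 mm³.
x̄ = 2620527.97/24564.50 = 106.68 mm; ȳ = 1537955.90/24564.50 = 62.61 mm.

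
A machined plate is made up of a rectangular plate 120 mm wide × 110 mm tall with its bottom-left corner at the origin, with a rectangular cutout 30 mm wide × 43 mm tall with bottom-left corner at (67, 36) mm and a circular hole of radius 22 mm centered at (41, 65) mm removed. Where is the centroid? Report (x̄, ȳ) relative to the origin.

x̄ = 60.05 mm, ȳ = 53.23 mm

plate: A = 120 × 110 = 13200.00, centroid at (60.00, 55.00).
hole 1: A = −(30 × 43) = -1290.00, centroid at (82.00, 57.50).
hole 2: A = −π·22² = -1520.53, centroid at (41.00, 65.00).
ΣA = 10389.47 mm²
ΣAx̄ = (13200.00)(60.00) + (-1290.00)(82.00) + (-1520.53)(41.00) = 623878.24 mm³
ΣAȳ = (13200.00)(55.00) + (-1290.00)(57.50) + (-1520.53)(65.00) = 552990.50 mm³
x̄ = 623878.24 / 10389.47 = 60.05 mm
ȳ = 552990.50 / 10389.47 = 53.23 mm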